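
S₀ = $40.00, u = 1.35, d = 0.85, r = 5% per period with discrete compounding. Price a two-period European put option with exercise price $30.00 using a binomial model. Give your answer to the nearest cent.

$0.36

Risk-neutral probability p = (1 + 0.05 − 0.85)/(1.35 − 0.85) = 0.2000/0.5000 = 0.4000
Terminal stock prices: S_uu = 72.9, S_ud = 45.9, S_dd = 28.9
Terminal payoffs (K − S): max(-42.9, 0) = 0, max(-15.9, 0) = 0, max(1.1, 0) = 1.1
Node u (S = 54): V_u = 1/1.05·[0.4000·0.0000 + 0.6000·0.0000] = 0.0000
Node d (S = 34): V_d = 1/1.05·[0.4000·0.0000 + 0.6000·1.1000] = 0.6286
Node 0 (S = 40): V_0 = 1/1.05·[0.4000·0.0000 + 0.6000·0.6286] = 0.3592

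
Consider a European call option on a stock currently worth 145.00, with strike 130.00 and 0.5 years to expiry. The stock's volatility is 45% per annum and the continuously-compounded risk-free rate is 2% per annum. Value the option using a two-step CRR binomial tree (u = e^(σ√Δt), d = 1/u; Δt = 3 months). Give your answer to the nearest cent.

27.33

CRR parameters: u = e^(σ√Δt) = e^(0.45·√0.25) = 1.2523, d = 1/u = 0.7985
Per-period rate: rΔt = 0.02·0.25 = 0.005, so R = e^0.005 = 1.0050
Risk-neutral probability p = (e^0.005 − 0.7985)/(1.2523 − 0.7985) = 0.2065/0.4538 = 0.4550
Terminal stock prices: S_uu = 227.4, S_ud = 145, S_dd = 92.46
Terminal payoffs (S − K): max(97.41, 0) = 97.41, max(15, 0) = 15, max(-37.54, 0) = 0
Node u (S = 181.6): V_u = e^(−0.005)·[0.4550·97.4053 + 0.5450·15.0000] = 52.2352
Node d (S = 115.8): V_d = e^(−0.005)·[0.4550·15.0000 + 0.5450·0.0000] = 6.7914
Node 0 (S = 145): V_0 = e^(−0.005)·[0.4550·52.2352 + 0.5450·6.7914] = 27.3328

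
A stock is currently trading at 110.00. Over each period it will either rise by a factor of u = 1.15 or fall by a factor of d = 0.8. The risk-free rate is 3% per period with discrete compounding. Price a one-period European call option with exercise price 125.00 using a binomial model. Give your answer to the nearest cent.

Risk-neutral probability p = (1 + 0.03 − 0.8)/(1.15 − 0.8) = 0.2300/0.3500 = 0.6571
Terminal stock prices: S_u = 126.5, S_d = 88
Terminal payoffs (S − K): max(1.5, 0) = 1.5, max(-37, 0) = 0
Node 0 (S = 110): V_0 = 1/1.03·[0.6571·1.5000 + 0.3429·0.0000] = 0.9570

0.96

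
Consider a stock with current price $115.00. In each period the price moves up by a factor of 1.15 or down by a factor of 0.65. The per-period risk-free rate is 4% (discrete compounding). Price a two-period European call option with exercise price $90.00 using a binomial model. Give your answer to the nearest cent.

$34.92

Risk-neutral probability p = (1 + 0.04 − 0.65)/(1.15 − 0.65) = 0.3900/0.5000 = 0.7800
Terminal stock prices: S_uu = 152.1, S_ud = 85.96, S_dd = 48.59
Terminal payoffs (S − K): max(62.09, 0) = 62.09, max(-4.037, 0) = 0, max(-41.41, 0) = 0
Node u (S = 132.2): V_u = 1/1.04·[0.7800·62.0875 + 0.2200·0.0000] = 46.5656
Node d (S = 74.75): V_d = 1/1.04·[0.7800·0.0000 + 0.2200·0.0000] = 0.0000
Node 0 (S = 115): V_0 = 1/1.04·[0.7800·46.5656 + 0.2200·0.0000] = 34.9242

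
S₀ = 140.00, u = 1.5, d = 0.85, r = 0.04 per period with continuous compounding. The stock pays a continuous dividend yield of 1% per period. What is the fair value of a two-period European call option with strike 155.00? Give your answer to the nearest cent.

20.08

Per-period risk-free factor R = e^0.04 = 1.0408; dividend-adjusted growth = e^(0.04−0.01) = 1.0305.
Risk-neutral probability p = (1.0305 − 0.85)/(1.5 − 0.85) = 0.1805/0.6500 = 0.2776
Terminal stock prices: S_uu = 315, S_ud = 178.5, S_dd = 101.1
Terminal payoffs (S − K): max(160, 0) = 160, max(23.5, 0) = 23.5, max(-53.85, 0) = 0
Node u (S = 210): V_u = e^(−0.04)·[0.2776·160.0000 + 0.7224·23.5000] = 58.9881
Node d (S = 119): V_d = e^(−0.04)·[0.2776·23.5000 + 0.7224·0.0000] = 6.2683
Node 0 (S = 140): V_0 = e^(−0.04)·[0.2776·58.9881 + 0.7224·6.2683] = 20.0848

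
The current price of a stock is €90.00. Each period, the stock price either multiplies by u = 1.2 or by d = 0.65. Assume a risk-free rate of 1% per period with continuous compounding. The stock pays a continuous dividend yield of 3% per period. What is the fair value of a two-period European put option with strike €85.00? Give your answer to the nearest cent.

€14.32

Per-period risk-free factor R = e^0.01 = 1.0101; dividend-adjusted growth = e^(0.01−0.03) = 0.9802.
Risk-neutral probability p = (0.9802 − 0.65)/(1.2 − 0.65) = 0.3302/0.5500 = 0.6004
Terminal stock prices: S_uu = 129.6, S_ud = 70.2, S_dd = 38.03
Terminal payoffs (K − S): max(-44.6, 0) = 0, max(14.8, 0) = 14.8, max(46.97, 0) = 46.97
Node u (S = 108): V_u = e^(−0.01)·[0.6004·0.0000 + 0.3996·14.8000] = 5.8558
Node d (S = 58.5): V_d = e^(−0.01)·[0.6004·14.8000 + 0.3996·46.9750] = 27.3832
Node 0 (S = 90): V_0 = e^(−0.01)·[0.6004·5.8558 + 0.3996·27.3832] = 14.3151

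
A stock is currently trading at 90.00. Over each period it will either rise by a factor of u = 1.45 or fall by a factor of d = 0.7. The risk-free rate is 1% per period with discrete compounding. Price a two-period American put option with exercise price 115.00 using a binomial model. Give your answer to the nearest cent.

35.83

Risk-neutral probability p = (1 + 0.01 − 0.7)/(1.45 − 0.7) = 0.3100/0.7500 = 0.4133
Terminal stock prices: S_uu = 189.2, S_ud = 91.35, S_dd = 44.1
Terminal payoffs (K − S): max(-74.22, 0) = 0, max(23.65, 0) = 23.65, max(70.9, 0) = 70.9
Node u (S = 130.5): continuation = 1/1.01·[0.4133·0.0000 + 0.5867·23.6500] = 13.7373; exercise value = 0.0000 ≤ continuation, so V_u = 13.7373
Node d (S = 63): continuation = 1/1.01·[0.4133·23.6500 + 0.5867·70.9000] = 50.8614; exercise value = 52.0000 > continuation, so V_d = 52.0000 (exercise)
Node 0 (S = 90): continuation = 1/1.01·[0.4133·13.7373 + 0.5867·52.0000] = 35.8265; exercise value = 25.0000 ≤ continuation, so V_0 = 35.8265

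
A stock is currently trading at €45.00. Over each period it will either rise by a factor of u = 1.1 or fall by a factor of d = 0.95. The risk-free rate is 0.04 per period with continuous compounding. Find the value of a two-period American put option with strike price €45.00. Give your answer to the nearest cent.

€0.85

Risk-neutral probability p = (e^0.04 − 0.95)/(1.1 − 0.95) = 0.0908/0.1500 = 0.6054
Terminal stock prices: S_uu = 54.45, S_ud = 47.03, S_dd = 40.61
Terminal payoffs (K − S): max(-9.45, 0) = 0, max(-2.025, 0) = 0, max(4.388, 0) = 4.388
Node u (S = 49.5): continuation = e^(−0.04)·[0.6054·0.0000 + 0.3946·0.0000] = 0.0000; exercise value = 0.0000 ≤ continuation, so V_u = 0.0000
Node d (S = 42.75): continuation = e^(−0.04)·[0.6054·0.0000 + 0.3946·4.3875] = 1.6634; exercise value = 2.2500 > continuation, so V_d = 2.2500 (exercise)
Node 0 (S = 45): continuation = e^(−0.04)·[0.6054·0.0000 + 0.3946·2.2500] = 0.8530; exercise value = 0.0000 ≤ continuation, so V_0 = 0.8530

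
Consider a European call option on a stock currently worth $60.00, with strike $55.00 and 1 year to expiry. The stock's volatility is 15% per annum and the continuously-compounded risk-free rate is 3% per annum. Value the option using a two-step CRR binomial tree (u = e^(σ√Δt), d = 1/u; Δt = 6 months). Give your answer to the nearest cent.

$7.93

CRR parameters: u = e^(σ√Δt) = e^(0.15·√0.5) = 1.1119, d = 1/u = 0.8994
Per-period rate: rΔt = 0.03·0.5 = 0.015, so R = e^0.015 = 1.0151
Risk-neutral probability p = (e^0.015 − 0.8994)/(1.1119 − 0.8994) = 0.1157/0.2125 = 0.5446
Terminal stock prices: S_uu = 74.18, S_ud = 60, S_dd = 48.53
Terminal payoffs (S − K): max(19.18, 0) = 19.18, max(5, 0) = 5, max(-6.469, 0) = 0
Node u (S = 66.71): V_u = e^(−0.015)·[0.5446·19.1787 + 0.4554·5.0000] = 12.5326
Node d (S = 53.96): V_d = e^(−0.015)·[0.5446·5.0000 + 0.4554·0.0000] = 2.6826
Node 0 (S = 60): V_0 = e^(−0.015)·[0.5446·12.5326 + 0.4554·2.6826] = 7.9272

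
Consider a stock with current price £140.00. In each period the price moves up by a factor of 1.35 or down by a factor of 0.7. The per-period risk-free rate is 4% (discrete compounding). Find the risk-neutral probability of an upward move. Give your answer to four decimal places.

Risk-neutral probability p = (1 + 0.04 − 0.7)/(1.35 − 0.7) = 0.3400/0.6500 = 0.5231

p = 0.5231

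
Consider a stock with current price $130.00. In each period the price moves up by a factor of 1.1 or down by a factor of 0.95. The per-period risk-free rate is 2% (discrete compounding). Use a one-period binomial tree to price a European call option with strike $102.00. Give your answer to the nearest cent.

$30.00

Risk-neutral probability p = (1 + 0.02 − 0.95)/(1.1 − 0.95) = 0.0700/0.1500 = 0.4667
Terminal stock prices: S_u = 143, S_d = 123.5
Terminal payoffs (S − K): max(41, 0) = 41, max(21.5, 0) = 21.5
Node 0 (S = 130): V_0 = 1/1.02·[0.4667·41.0000 + 0.5333·21.5000] = 30.0000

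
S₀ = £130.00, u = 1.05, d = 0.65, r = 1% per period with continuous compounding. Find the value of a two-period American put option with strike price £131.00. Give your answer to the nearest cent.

£8.32

Risk-neutral probability p = (e^0.01 − 0.65)/(1.05 − 0.65) = 0.3601/0.4000 = 0.9001
Terminal stock prices: S_uu = 143.3, S_ud = 88.73, S_dd = 54.93
Terminal payoffs (K − S): max(-12.33, 0) = 0, max(42.27, 0) = 42.27, max(76.07, 0) = 76.07
Node u (S = 136.5): continuation = e^(−0.01)·[0.9001·0.0000 + 0.0999·42.2750] = 4.1802; exercise value = 0.0000 ≤ continuation, so V_u = 4.1802
Node d (S = 84.5): continuation = e^(−0.01)·[0.9001·42.2750 + 0.0999·76.0750] = 45.1965; exercise value = 46.5000 > continuation, so V_d = 46.5000 (exercise)
Node 0 (S = 130): continuation = e^(−0.01)·[0.9001·4.1802 + 0.0999·46.5000] = 8.3232; exercise value = 1.0000 ≤ continuation, so V_0 = 8.3232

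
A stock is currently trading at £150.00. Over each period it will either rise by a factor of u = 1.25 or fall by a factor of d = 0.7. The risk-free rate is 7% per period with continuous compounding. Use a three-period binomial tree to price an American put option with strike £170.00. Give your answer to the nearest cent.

Risk-neutral probability p = (e^0.07 − 0.7)/(1.25 − 0.7) = 0.3725/0.5500 = 0.6773
Terminal stock prices: S_uuu = 293, S_uud = 164.1, S_udd = 91.87, S_ddd = 51.45
Terminal payoffs (K − S): max(-123, 0) = 0, max(5.938, 0) = 5.938, max(78.13, 0) = 78.13, max(118.6, 0) = 118.6
Node uu (S = 234.4): continuation = e^(−0.07)·[0.6773·0.0000 + 0.3227·5.9375] = 1.7866; exercise value = 0.0000 ≤ continuation, so V_uu = 1.7866
Node ud (S = 131.2): continuation = e^(−0.07)·[0.6773·5.9375 + 0.3227·78.1250] = 27.2569; exercise value = 38.7500 > continuation, so V_ud = 38.7500 (exercise)
Node dd (S = 73.5): continuation = e^(−0.07)·[0.6773·78.1250 + 0.3227·118.5500] = 85.0069; exercise value = 96.5000 > continuation, so V_dd = 96.5000 (exercise)
Node u (S = 187.5): continuation = e^(−0.07)·[0.6773·1.7866 + 0.3227·38.7500] = 12.7879; exercise value = 0.0000 ≤ continuation, so V_u = 12.7879
Node d (S = 105): continuation = e^(−0.07)·[0.6773·38.7500 + 0.3227·96.5000] = 53.5069; exercise value = 65.0000 > continuation, so V_d = 65.0000 (exercise)
Node 0 (S = 150): continuation = e^(−0.07)·[0.6773·12.7879 + 0.3227·65.0000] = 27.6337; exercise value = 20.0000 ≤ continuation, so V_0 = 27.6337

£27.63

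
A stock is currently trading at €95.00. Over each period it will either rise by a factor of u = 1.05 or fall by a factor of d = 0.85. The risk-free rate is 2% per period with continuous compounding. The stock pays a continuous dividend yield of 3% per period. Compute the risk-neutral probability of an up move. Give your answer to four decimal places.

p = 0.7002

Per-period risk-free factor R = e^0.02 = 1.0202; dividend-adjusted growth = e^(0.02−0.03) = 0.9900.
Risk-neutral probability p = (0.9900 − 0.85)/(1.05 − 0.85) = 0.1400/0.2000 = 0.7002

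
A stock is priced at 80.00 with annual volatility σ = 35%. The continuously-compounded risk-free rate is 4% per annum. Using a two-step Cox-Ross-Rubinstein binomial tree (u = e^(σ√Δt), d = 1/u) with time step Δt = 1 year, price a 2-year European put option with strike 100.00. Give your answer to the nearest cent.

24.80

CRR parameters: u = e^(σ√Δt) = e^(0.35·√1) = 1.4191, d = 1/u = 0.7047
Per-period rate: rΔt = 0.04·1 = 0.04, so R = e^0.04 = 1.0408
Risk-neutral probability p = (e^0.04 − 0.7047)/(1.4191 − 0.7047) = 0.3361/0.7144 = 0.4705
Terminal stock prices: S_uu = 161.1, S_ud = 80, S_dd = 39.73
Terminal payoffs (K − S): max(-61.1, 0) = 0, max(20, 0) = 20, max(60.27, 0) = 60.27
Node u (S = 113.5): V_u = e^(−0.04)·[0.4705·0.0000 + 0.5295·20.0000] = 10.1746
Node d (S = 56.38): V_d = e^(−0.04)·[0.4705·20.0000 + 0.5295·60.2732] = 39.7039
Node 0 (S = 80): V_0 = e^(−0.04)·[0.4705·10.1746 + 0.5295·39.7039] = 24.7980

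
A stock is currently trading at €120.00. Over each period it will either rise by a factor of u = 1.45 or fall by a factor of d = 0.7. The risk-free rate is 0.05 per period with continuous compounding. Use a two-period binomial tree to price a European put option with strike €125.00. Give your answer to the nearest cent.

Risk-neutral probability p = (e^0.05 − 0.7)/(1.45 − 0.7) = 0.3513/0.7500 = 0.4684
Terminal stock prices: S_uu = 252.3, S_ud = 121.8, S_dd = 58.8
Terminal payoffs (K − S): max(-127.3, 0) = 0, max(3.2, 0) = 3.2, max(66.2, 0) = 66.2
Node u (S = 174): V_u = e^(−0.05)·[0.4684·0.0000 + 0.5316·3.2000] = 1.6183
Node d (S = 84): V_d = e^(−0.05)·[0.4684·3.2000 + 0.5316·66.2000] = 34.9037
Node 0 (S = 120): V_0 = e^(−0.05)·[0.4684·1.6183 + 0.5316·34.9037] = 18.3721

€18.37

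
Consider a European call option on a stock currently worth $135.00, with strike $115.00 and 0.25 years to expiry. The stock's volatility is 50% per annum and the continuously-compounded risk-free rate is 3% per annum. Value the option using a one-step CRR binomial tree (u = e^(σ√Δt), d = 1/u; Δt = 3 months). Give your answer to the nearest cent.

$26.22

CRR parameters: u = e^(σ√Δt) = e^(0.5·√0.25) = 1.2840, d = 1/u = 0.7788
Per-period rate: rΔt = 0.03·0.25 = 0.0075, so R = e^0.0075 = 1.0075
Risk-neutral probability p = (e^0.0075 − 0.7788)/(1.2840 − 0.7788) = 0.2287/0.5052 = 0.4527
Terminal stock prices: S_u = 173.3, S_d = 105.1
Terminal payoffs (S − K): max(58.34, 0) = 58.34, max(-9.862, 0) = 0
Node 0 (S = 135): V_0 = e^(−0.0075)·[0.4527·58.3434 + 0.5473·0.0000] = 26.2161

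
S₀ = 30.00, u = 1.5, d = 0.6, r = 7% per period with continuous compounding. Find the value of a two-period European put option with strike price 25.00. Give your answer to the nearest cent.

2.79

Risk-neutral probability p = (e^0.07 − 0.6)/(1.5 − 0.6) = 0.4725/0.9000 = 0.5250
Terminal stock prices: S_uu = 67.5, S_ud = 27, S_dd = 10.8
Terminal payoffs (K − S): max(-42.5, 0) = 0, max(-2, 0) = 0, max(14.2, 0) = 14.2
Node u (S = 45): V_u = e^(−0.07)·[0.5250·0.0000 + 0.4750·0.0000] = 0.0000
Node d (S = 18): V_d = e^(−0.07)·[0.5250·0.0000 + 0.4750·14.2000] = 6.2889
Node 0 (S = 30): V_0 = e^(−0.07)·[0.5250·0.0000 + 0.4750·6.2889] = 2.7852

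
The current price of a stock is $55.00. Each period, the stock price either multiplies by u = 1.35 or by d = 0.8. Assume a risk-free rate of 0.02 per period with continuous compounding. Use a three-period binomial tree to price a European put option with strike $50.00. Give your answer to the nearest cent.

Risk-neutral probability p = (e^0.02 − 0.8)/(1.35 − 0.8) = 0.2202/0.5500 = 0.4004
Terminal stock prices: S_uuu = 135.3, S_uud = 80.19, S_udd = 47.52, S_ddd = 28.16
Terminal payoffs (K − S): max(-85.32, 0) = 0, max(-30.19, 0) = 0, max(2.48, 0) = 2.48, max(21.84, 0) = 21.84
Node uu (S = 100.2): V_uu = e^(−0.02)·[0.4004·0.0000 + 0.5996·0.0000] = 0.0000
Node ud (S = 59.4): V_ud = e^(−0.02)·[0.4004·0.0000 + 0.5996·2.4800] = 1.4576
Node dd (S = 35.2): V_dd = e^(−0.02)·[0.4004·2.4800 + 0.5996·21.8400] = 13.8099
Node u (S = 74.25): V_u = e^(−0.02)·[0.4004·0.0000 + 0.5996·1.4576] = 0.8567
Node d (S = 44): V_d = e^(−0.02)·[0.4004·1.4576 + 0.5996·13.8099] = 8.6890
Node 0 (S = 55): V_0 = e^(−0.02)·[0.4004·0.8567 + 0.5996·8.6890] = 5.4433

$5.44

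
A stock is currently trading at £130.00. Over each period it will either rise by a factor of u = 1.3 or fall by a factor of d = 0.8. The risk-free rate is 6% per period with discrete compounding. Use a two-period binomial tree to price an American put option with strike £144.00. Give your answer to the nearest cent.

£20.07

Risk-neutral probability p = (1 + 0.06 − 0.8)/(1.3 − 0.8) = 0.2600/0.5000 = 0.5200
Terminal stock prices: S_uu = 219.7, S_ud = 135.2, S_dd = 83.2
Terminal payoffs (K − S): max(-75.7, 0) = 0, max(8.8, 0) = 8.8, max(60.8, 0) = 60.8
Node u (S = 169): continuation = 1/1.06·[0.5200·0.0000 + 0.4800·8.8000] = 3.9849; exercise value = 0.0000 ≤ continuation, so V_u = 3.9849
Node d (S = 104): continuation = 1/1.06·[0.5200·8.8000 + 0.4800·60.8000] = 31.8491; exercise value = 40.0000 > continuation, so V_d = 40.0000 (exercise)
Node 0 (S = 130): continuation = 1/1.06·[0.5200·3.9849 + 0.4800·40.0000] = 20.0681; exercise value = 14.0000 ≤ continuation, so V_0 = 20.0681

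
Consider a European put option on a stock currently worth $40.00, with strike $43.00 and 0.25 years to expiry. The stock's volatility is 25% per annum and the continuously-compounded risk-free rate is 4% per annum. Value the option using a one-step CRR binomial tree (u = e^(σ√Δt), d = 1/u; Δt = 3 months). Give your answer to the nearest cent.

CRR parameters: u = e^(σ√Δt) = e^(0.25·√0.25) = 1.1331, d = 1/u = 0.8825
Per-period rate: rΔt = 0.04·0.25 = 0.01, so R = e^0.01 = 1.0101
Risk-neutral probability p = (e^0.01 − 0.8825)/(1.1331 − 0.8825) = 0.1276/0.2507 = 0.5089
Terminal stock prices: S_u = 45.33, S_d = 35.3
Terminal payoffs (K − S): max(-2.326, 0) = 0, max(7.7, 0) = 7.7
Node 0 (S = 40): V_0 = e^(−0.01)·[0.5089·0.0000 + 0.4911·7.7001] = 3.7440

$3.74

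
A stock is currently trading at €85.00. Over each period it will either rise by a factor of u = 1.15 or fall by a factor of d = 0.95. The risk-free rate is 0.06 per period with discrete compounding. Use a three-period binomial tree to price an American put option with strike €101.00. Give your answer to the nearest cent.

€16.00

Risk-neutral probability p = (1 + 0.06 − 0.95)/(1.15 − 0.95) = 0.1100/0.2000 = 0.5500
Terminal stock prices: S_uuu = 129.3, S_uud = 106.8, S_udd = 88.22, S_ddd = 72.88
Terminal payoffs (K − S): max(-28.27, 0) = 0, max(-5.792, 0) = 0, max(12.78, 0) = 12.78, max(28.12, 0) = 28.12
Node uu (S = 112.4): continuation = 1/1.06·[0.5500·0.0000 + 0.4500·0.0000] = 0.0000; exercise value = 0.0000 ≤ continuation, so V_uu = 0.0000
Node ud (S = 92.86): continuation = 1/1.06·[0.5500·0.0000 + 0.4500·12.7806] = 5.4257; exercise value = 8.1375 > continuation, so V_ud = 8.1375 (exercise)
Node dd (S = 76.71): continuation = 1/1.06·[0.5500·12.7806 + 0.4500·28.1231] = 18.5705; exercise value = 24.2875 > continuation, so V_dd = 24.2875 (exercise)
Node u (S = 97.75): continuation = 1/1.06·[0.5500·0.0000 + 0.4500·8.1375] = 3.4546; exercise value = 3.2500 ≤ continuation, so V_u = 3.4546
Node d (S = 80.75): continuation = 1/1.06·[0.5500·8.1375 + 0.4500·24.2875] = 14.5330; exercise value = 20.2500 > continuation, so V_d = 20.2500 (exercise)
Node 0 (S = 85): continuation = 1/1.06·[0.5500·3.4546 + 0.4500·20.2500] = 10.3892; exercise value = 16.0000 > continuation, so V_0 = 16.0000 (exercise)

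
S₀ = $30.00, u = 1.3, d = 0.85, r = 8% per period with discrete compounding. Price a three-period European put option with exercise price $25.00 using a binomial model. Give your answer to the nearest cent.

Risk-neutral probability p = (1 + 0.08 − 0.85)/(1.3 − 0.85) = 0.2300/0.4500 = 0.5111
Terminal stock prices: S_uuu = 65.91, S_uud = 43.09, S_udd = 28.18, S_ddd = 18.42
Terminal payoffs (K − S): max(-40.91, 0) = 0, max(-18.09, 0) = 0, max(-3.177, 0) = 0, max(6.576, 0) = 6.576
Node uu (S = 50.7): V_uu = 1/1.08·[0.5111·0.0000 + 0.4889·0.0000] = 0.0000
Node ud (S = 33.15): V_ud = 1/1.08·[0.5111·0.0000 + 0.4889·0.0000] = 0.0000
Node dd (S = 21.67): V_dd = 1/1.08·[0.5111·0.0000 + 0.4889·6.5763] = 2.9769
Node u (S = 39): V_u = 1/1.08·[0.5111·0.0000 + 0.4889·0.0000] = 0.0000
Node d (S = 25.5): V_d = 1/1.08·[0.5111·0.0000 + 0.4889·2.9769] = 1.3476
Node 0 (S = 30): V_0 = 1/1.08·[0.5111·0.0000 + 0.4889·1.3476] = 0.6100

$0.61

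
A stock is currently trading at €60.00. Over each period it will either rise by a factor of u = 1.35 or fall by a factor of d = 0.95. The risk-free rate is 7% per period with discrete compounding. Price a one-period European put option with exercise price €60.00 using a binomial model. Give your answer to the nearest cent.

Risk-neutral probability p = (1 + 0.07 − 0.95)/(1.35 − 0.95) = 0.1200/0.4000 = 0.3000
Terminal stock prices: S_u = 81, S_d = 57
Terminal payoffs (K − S): max(-21, 0) = 0, max(3, 0) = 3
Node 0 (S = 60): V_0 = 1/1.07·[0.3000·0.0000 + 0.7000·3.0000] = 1.9626

€1.96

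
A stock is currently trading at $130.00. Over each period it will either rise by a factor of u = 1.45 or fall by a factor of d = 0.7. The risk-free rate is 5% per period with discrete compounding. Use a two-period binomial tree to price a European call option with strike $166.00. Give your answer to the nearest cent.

$21.20

Risk-neutral probability p = (1 + 0.05 − 0.7)/(1.45 − 0.7) = 0.3500/0.7500 = 0.4667
Terminal stock prices: S_uu = 273.3, S_ud = 131.9, S_dd = 63.7
Terminal payoffs (S − K): max(107.3, 0) = 107.3, max(-34.05, 0) = 0, max(-102.3, 0) = 0
Node u (S = 188.5): V_u = 1/1.05·[0.4667·107.3250 + 0.5333·0.0000] = 47.7000
Node d (S = 91): V_d = 1/1.05·[0.4667·0.0000 + 0.5333·0.0000] = 0.0000
Node 0 (S = 130): V_0 = 1/1.05·[0.4667·47.7000 + 0.5333·0.0000] = 21.2000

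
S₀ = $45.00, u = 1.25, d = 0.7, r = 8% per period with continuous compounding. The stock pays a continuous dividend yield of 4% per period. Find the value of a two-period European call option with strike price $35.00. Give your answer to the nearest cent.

Per-period risk-free factor R = e^0.08 = 1.0833; dividend-adjusted growth = e^(0.08−0.04) = 1.0408.
Risk-neutral probability p = (1.0408 − 0.7)/(1.25 − 0.7) = 0.3408/0.5500 = 0.6197
Terminal stock prices: S_uu = 70.31, S_ud = 39.38, S_dd = 22.05
Terminal payoffs (S − K): max(35.31, 0) = 35.31, max(4.375, 0) = 4.375, max(-12.95, 0) = 0
Node u (S = 56.25): V_u = e^(−0.08)·[0.6197·35.3125 + 0.3803·4.3750] = 21.7353
Node d (S = 31.5): V_d = e^(−0.08)·[0.6197·4.3750 + 0.3803·0.0000] = 2.5026
Node 0 (S = 45): V_0 = e^(−0.08)·[0.6197·21.7353 + 0.3803·2.5026] = 13.3116

$13.31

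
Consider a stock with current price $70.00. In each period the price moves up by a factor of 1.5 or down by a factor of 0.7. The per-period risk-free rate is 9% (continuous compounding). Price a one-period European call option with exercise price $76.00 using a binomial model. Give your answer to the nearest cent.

$13.06

Risk-neutral probability p = (e^0.09 − 0.7)/(1.5 − 0.7) = 0.3942/0.8000 = 0.4927
Terminal stock prices: S_u = 105, S_d = 49
Terminal payoffs (S − K): max(29, 0) = 29, max(-27, 0) = 0
Node 0 (S = 70): V_0 = e^(−0.09)·[0.4927·29.0000 + 0.5073·0.0000] = 13.0590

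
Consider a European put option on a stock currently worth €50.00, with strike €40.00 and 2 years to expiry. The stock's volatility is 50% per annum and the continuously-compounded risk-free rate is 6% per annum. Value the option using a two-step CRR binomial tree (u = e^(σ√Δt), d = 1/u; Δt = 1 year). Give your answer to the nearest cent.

€6.08

CRR parameters: u = e^(σ√Δt) = e^(0.5·√1) = 1.6487, d = 1/u = 0.6065
Per-period rate: rΔt = 0.06·1 = 0.06, so R = e^0.06 = 1.0618
Risk-neutral probability p = (e^0.06 − 0.6065)/(1.6487 − 0.6065) = 0.4553/1.0422 = 0.4369
Terminal stock prices: S_uu = 135.9, S_ud = 50, S_dd = 18.39
Terminal payoffs (K − S): max(-95.91, 0) = 0, max(-10, 0) = 0, max(21.61, 0) = 21.61
Node u (S = 82.44): V_u = e^(−0.06)·[0.4369·0.0000 + 0.5631·0.0000] = 0.0000
Node d (S = 30.33): V_d = e^(−0.06)·[0.4369·0.0000 + 0.5631·21.6060] = 11.4584
Node 0 (S = 50): V_0 = e^(−0.06)·[0.4369·0.0000 + 0.5631·11.4584] = 6.0767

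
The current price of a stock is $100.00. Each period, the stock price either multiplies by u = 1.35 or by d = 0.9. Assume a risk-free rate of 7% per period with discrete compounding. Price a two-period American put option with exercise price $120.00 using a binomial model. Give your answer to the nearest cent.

Risk-neutral probability p = (1 + 0.07 − 0.9)/(1.35 − 0.9) = 0.1700/0.4500 = 0.3778
Terminal stock prices: S_uu = 182.3, S_ud = 121.5, S_dd = 81
Terminal payoffs (K − S): max(-62.25, 0) = 0, max(-1.5, 0) = 0, max(39, 0) = 39
Node u (S = 135): continuation = 1/1.07·[0.3778·0.0000 + 0.6222·0.0000] = 0.0000; exercise value = 0.0000 ≤ continuation, so V_u = 0.0000
Node d (S = 90): continuation = 1/1.07·[0.3778·0.0000 + 0.6222·39.0000] = 22.6791; exercise value = 30.0000 > continuation, so V_d = 30.0000 (exercise)
Node 0 (S = 100): continuation = 1/1.07·[0.3778·0.0000 + 0.6222·30.0000] = 17.4455; exercise value = 20.0000 > continuation, so V_0 = 20.0000 (exercise)

$20.00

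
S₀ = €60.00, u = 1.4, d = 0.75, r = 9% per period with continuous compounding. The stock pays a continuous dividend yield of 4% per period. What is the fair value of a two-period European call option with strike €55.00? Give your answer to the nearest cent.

€14.56

Per-period risk-free factor R = e^0.09 = 1.0942; dividend-adjusted growth = e^(0.09−0.04) = 1.0513.
Risk-neutral probability p = (1.0513 − 0.75)/(1.4 − 0.75) = 0.3013/0.6500 = 0.4635
Terminal stock prices: S_uu = 117.6, S_ud = 63, S_dd = 33.75
Terminal payoffs (S − K): max(62.6, 0) = 62.6, max(8, 0) = 8, max(-21.25, 0) = 0
Node u (S = 84): V_u = e^(−0.09)·[0.4635·62.6000 + 0.5365·8.0000] = 30.4401
Node d (S = 45): V_d = e^(−0.09)·[0.4635·8.0000 + 0.5365·0.0000] = 3.3888
Node 0 (S = 60): V_0 = e^(−0.09)·[0.4635·30.4401 + 0.5365·3.3888] = 14.5561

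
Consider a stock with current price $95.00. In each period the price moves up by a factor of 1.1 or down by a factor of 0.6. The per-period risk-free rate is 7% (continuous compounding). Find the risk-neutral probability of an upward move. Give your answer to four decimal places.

Risk-neutral probability p = (e^0.07 − 0.6)/(1.1 − 0.6) = 0.4725/0.5000 = 0.9450

p = 0.9450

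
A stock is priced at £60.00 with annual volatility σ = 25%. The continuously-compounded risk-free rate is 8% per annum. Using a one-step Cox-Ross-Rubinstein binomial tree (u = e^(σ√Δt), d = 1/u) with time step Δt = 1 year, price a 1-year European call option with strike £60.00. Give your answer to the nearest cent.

£9.48

CRR parameters: u = e^(σ√Δt) = e^(0.25·√1) = 1.2840, d = 1/u = 0.7788
Per-period rate: rΔt = 0.08·1 = 0.08, so R = e^0.08 = 1.0833
Risk-neutral probability p = (e^0.08 − 0.7788)/(1.2840 − 0.7788) = 0.3045/0.5052 = 0.6027
Terminal stock prices: S_u = 77.04, S_d = 46.73
Terminal payoffs (S − K): max(17.04, 0) = 17.04, max(-13.27, 0) = 0
Node 0 (S = 60): V_0 = e^(−0.08)·[0.6027·17.0415 + 0.3973·0.0000] = 9.4809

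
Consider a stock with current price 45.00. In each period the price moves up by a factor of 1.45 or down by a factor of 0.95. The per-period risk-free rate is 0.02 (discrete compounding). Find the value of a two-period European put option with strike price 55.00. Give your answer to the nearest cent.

Risk-neutral probability p = (1 + 0.02 − 0.95)/(1.45 − 0.95) = 0.0700/0.5000 = 0.1400
Terminal stock prices: S_uu = 94.61, S_ud = 61.99, S_dd = 40.61
Terminal payoffs (K − S): max(-39.61, 0) = 0, max(-6.987, 0) = 0, max(14.39, 0) = 14.39
Node u (S = 65.25): V_u = 1/1.02·[0.1400·0.0000 + 0.8600·0.0000] = 0.0000
Node d (S = 42.75): V_d = 1/1.02·[0.1400·0.0000 + 0.8600·14.3875] = 12.1306
Node 0 (S = 45): V_0 = 1/1.02·[0.1400·0.0000 + 0.8600·12.1306] = 10.2278

10.23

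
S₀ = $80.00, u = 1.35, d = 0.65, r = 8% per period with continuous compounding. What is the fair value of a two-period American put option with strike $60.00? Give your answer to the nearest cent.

Risk-neutral probability p = (e^0.08 − 0.65)/(1.35 − 0.65) = 0.4333/0.7000 = 0.6190
Terminal stock prices: S_uu = 145.8, S_ud = 70.2, S_dd = 33.8
Terminal payoffs (K − S): max(-85.8, 0) = 0, max(-10.2, 0) = 0, max(26.2, 0) = 26.2
Node u (S = 108): continuation = e^(−0.08)·[0.6190·0.0000 + 0.3810·0.0000] = 0.0000; exercise value = 0.0000 ≤ continuation, so V_u = 0.0000
Node d (S = 52): continuation = e^(−0.08)·[0.6190·0.0000 + 0.3810·26.2000] = 9.2152; exercise value = 8.0000 ≤ continuation, so V_d = 9.2152
Node 0 (S = 80): continuation = e^(−0.08)·[0.6190·0.0000 + 0.3810·9.2152] = 3.2412; exercise value = 0.0000 ≤ continuation, so V_0 = 3.2412

$3.24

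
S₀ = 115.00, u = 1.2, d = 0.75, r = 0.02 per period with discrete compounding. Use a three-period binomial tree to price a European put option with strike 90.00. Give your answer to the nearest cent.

5.86

Risk-neutral probability p = (1 + 0.02 − 0.75)/(1.2 − 0.75) = 0.2700/0.4500 = 0.6000
Terminal stock prices: S_uuu = 198.7, S_uud = 124.2, S_udd = 77.62, S_ddd = 48.52
Terminal payoffs (K − S): max(-108.7, 0) = 0, max(-34.2, 0) = 0, max(12.38, 0) = 12.38, max(41.48, 0) = 41.48
Node uu (S = 165.6): V_uu = 1/1.02·[0.6000·0.0000 + 0.4000·0.0000] = 0.0000
Node ud (S = 103.5): V_ud = 1/1.02·[0.6000·0.0000 + 0.4000·12.3750] = 4.8529
Node dd (S = 64.69): V_dd = 1/1.02·[0.6000·12.3750 + 0.4000·41.4844] = 23.5478
Node u (S = 138): V_u = 1/1.02·[0.6000·0.0000 + 0.4000·4.8529] = 1.9031
Node d (S = 86.25): V_d = 1/1.02·[0.6000·4.8529 + 0.4000·23.5478] = 12.0891
Node 0 (S = 115): V_0 = 1/1.02·[0.6000·1.9031 + 0.4000·12.0891] = 5.8603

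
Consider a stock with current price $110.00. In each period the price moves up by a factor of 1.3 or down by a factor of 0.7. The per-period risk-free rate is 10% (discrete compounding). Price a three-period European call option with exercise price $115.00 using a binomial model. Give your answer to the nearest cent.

Risk-neutral probability p = (1 + 0.1 − 0.7)/(1.3 − 0.7) = 0.4000/0.6000 = 0.6667
Terminal stock prices: S_uuu = 241.7, S_uud = 130.1, S_udd = 70.07, S_ddd = 37.73
Terminal payoffs (S − K): max(126.7, 0) = 126.7, max(15.13, 0) = 15.13, max(-44.93, 0) = 0, max(-77.27, 0) = 0
Node uu (S = 185.9): V_uu = 1/1.1·[0.6667·126.6700 + 0.3333·15.1300] = 81.3545
Node ud (S = 100.1): V_ud = 1/1.1·[0.6667·15.1300 + 0.3333·0.0000] = 9.1697
Node dd (S = 53.9): V_dd = 1/1.1·[0.6667·0.0000 + 0.3333·0.0000] = 0.0000
Node u (S = 143): V_u = 1/1.1·[0.6667·81.3545 + 0.3333·9.1697] = 52.0845
Node d (S = 77): V_d = 1/1.1·[0.6667·9.1697 + 0.3333·0.0000] = 5.5574
Node 0 (S = 110): V_0 = 1/1.1·[0.6667·52.0845 + 0.3333·5.5574] = 33.2504

$33.25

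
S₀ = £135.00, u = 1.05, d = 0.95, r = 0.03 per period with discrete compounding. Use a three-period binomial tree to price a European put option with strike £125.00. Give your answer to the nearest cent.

Risk-neutral probability p = (1 + 0.03 − 0.95)/(1.05 − 0.95) = 0.0800/0.1000 = 0.8000
Terminal stock prices: S_uuu = 156.3, S_uud = 141.4, S_udd = 127.9, S_ddd = 115.7
Terminal payoffs (K − S): max(-31.28, 0) = 0, max(-16.4, 0) = 0, max(-2.929, 0) = 0, max(9.254, 0) = 9.254
Node uu (S = 148.8): V_uu = 1/1.03·[0.8000·0.0000 + 0.2000·0.0000] = 0.0000
Node ud (S = 134.7): V_ud = 1/1.03·[0.8000·0.0000 + 0.2000·0.0000] = 0.0000
Node dd (S = 121.8): V_dd = 1/1.03·[0.8000·0.0000 + 0.2000·9.2544] = 1.7970
Node u (S = 141.8): V_u = 1/1.03·[0.8000·0.0000 + 0.2000·0.0000] = 0.0000
Node d (S = 128.2): V_d = 1/1.03·[0.8000·0.0000 + 0.2000·1.7970] = 0.3489
Node 0 (S = 135): V_0 = 1/1.03·[0.8000·0.0000 + 0.2000·0.3489] = 0.0678

£0.07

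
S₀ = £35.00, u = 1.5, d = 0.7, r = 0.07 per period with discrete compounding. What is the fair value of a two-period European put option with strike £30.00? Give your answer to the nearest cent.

£3.24

Risk-neutral probability p = (1 + 0.07 − 0.7)/(1.5 − 0.7) = 0.3700/0.8000 = 0.4625
Terminal stock prices: S_uu = 78.75, S_ud = 36.75, S_dd = 17.15
Terminal payoffs (K − S): max(-48.75, 0) = 0, max(-6.75, 0) = 0, max(12.85, 0) = 12.85
Node u (S = 52.5): V_u = 1/1.07·[0.4625·0.0000 + 0.5375·0.0000] = 0.0000
Node d (S = 24.5): V_d = 1/1.07·[0.4625·0.0000 + 0.5375·12.8500] = 6.4550
Node 0 (S = 35): V_0 = 1/1.07·[0.4625·0.0000 + 0.5375·6.4550] = 3.2426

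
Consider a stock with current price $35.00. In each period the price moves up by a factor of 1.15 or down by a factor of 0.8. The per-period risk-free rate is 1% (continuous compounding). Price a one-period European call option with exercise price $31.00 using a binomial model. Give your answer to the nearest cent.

Risk-neutral probability p = (e^0.01 − 0.8)/(1.15 − 0.8) = 0.2101/0.3500 = 0.6001
Terminal stock prices: S_u = 40.25, S_d = 28
Terminal payoffs (S − K): max(9.25, 0) = 9.25, max(-3, 0) = 0
Node 0 (S = 35): V_0 = e^(−0.01)·[0.6001·9.2500 + 0.3999·0.0000] = 5.4961

$5.50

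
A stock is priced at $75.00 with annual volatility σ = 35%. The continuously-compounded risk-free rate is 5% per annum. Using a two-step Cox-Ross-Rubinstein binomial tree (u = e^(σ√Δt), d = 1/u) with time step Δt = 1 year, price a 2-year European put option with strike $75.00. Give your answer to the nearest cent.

CRR parameters: u = e^(σ√Δt) = e^(0.35·√1) = 1.4191, d = 1/u = 0.7047
Per-period rate: rΔt = 0.05·1 = 0.05, so R = e^0.05 = 1.0513
Risk-neutral probability p = (e^0.05 − 0.7047)/(1.4191 − 0.7047) = 0.3466/0.7144 = 0.4852
Terminal stock prices: S_uu = 151, S_ud = 75, S_dd = 37.24
Terminal payoffs (K − S): max(-76.03, 0) = 0, max(0, 0) = 0, max(37.76, 0) = 37.76
Node u (S = 106.4): V_u = e^(−0.05)·[0.4852·0.0000 + 0.5148·0.0000] = 0.0000
Node d (S = 52.85): V_d = e^(−0.05)·[0.4852·0.0000 + 0.5148·37.7561] = 18.4906
Node 0 (S = 75): V_0 = e^(−0.05)·[0.4852·0.0000 + 0.5148·18.4906] = 9.0556

$9.06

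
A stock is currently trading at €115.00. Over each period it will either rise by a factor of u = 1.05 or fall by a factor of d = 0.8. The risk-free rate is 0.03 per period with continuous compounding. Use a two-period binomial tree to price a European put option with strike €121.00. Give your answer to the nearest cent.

Risk-neutral probability p = (e^0.03 − 0.8)/(1.05 − 0.8) = 0.2305/0.2500 = 0.9218
Terminal stock prices: S_uu = 126.8, S_ud = 96.6, S_dd = 73.6
Terminal payoffs (K − S): max(-5.788, 0) = 0, max(24.4, 0) = 24.4, max(47.4, 0) = 47.4
Node u (S = 120.8): V_u = e^(−0.03)·[0.9218·0.0000 + 0.0782·24.4000] = 1.8513
Node d (S = 92): V_d = e^(−0.03)·[0.9218·24.4000 + 0.0782·47.4000] = 25.4239
Node 0 (S = 115): V_0 = e^(−0.03)·[0.9218·1.8513 + 0.0782·25.4239] = 3.5850

€3.59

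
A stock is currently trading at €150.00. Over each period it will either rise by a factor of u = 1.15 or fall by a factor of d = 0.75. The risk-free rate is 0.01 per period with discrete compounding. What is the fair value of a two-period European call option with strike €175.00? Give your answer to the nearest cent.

Risk-neutral probability p = (1 + 0.01 − 0.75)/(1.15 − 0.75) = 0.2600/0.4000 = 0.6500
Terminal stock prices: S_uu = 198.4, S_ud = 129.4, S_dd = 84.38
Terminal payoffs (S − K): max(23.37, 0) = 23.37, max(-45.62, 0) = 0, max(-90.62, 0) = 0
Node u (S = 172.5): V_u = 1/1.01·[0.6500·23.3750 + 0.3500·0.0000] = 15.0433
Node d (S = 112.5): V_d = 1/1.01·[0.6500·0.0000 + 0.3500·0.0000] = 0.0000
Node 0 (S = 150): V_0 = 1/1.01·[0.6500·15.0433 + 0.3500·0.0000] = 9.6813

€9.68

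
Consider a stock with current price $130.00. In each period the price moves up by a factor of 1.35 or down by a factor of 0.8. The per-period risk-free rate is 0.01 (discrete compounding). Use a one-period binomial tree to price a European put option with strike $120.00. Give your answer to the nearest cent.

$9.79

Risk-neutral probability p = (1 + 0.01 − 0.8)/(1.35 − 0.8) = 0.2100/0.5500 = 0.3818
Terminal stock prices: S_u = 175.5, S_d = 104
Terminal payoffs (K − S): max(-55.5, 0) = 0, max(16, 0) = 16
Node 0 (S = 130): V_0 = 1/1.01·[0.3818·0.0000 + 0.6182·16.0000] = 9.7930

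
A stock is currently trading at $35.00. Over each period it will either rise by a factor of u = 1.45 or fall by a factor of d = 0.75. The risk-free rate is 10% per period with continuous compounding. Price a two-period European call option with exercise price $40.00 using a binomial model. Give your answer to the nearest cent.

Risk-neutral probability p = (e^0.1 − 0.75)/(1.45 − 0.75) = 0.3552/0.7000 = 0.5074
Terminal stock prices: S_uu = 73.59, S_ud = 38.06, S_dd = 19.69
Terminal payoffs (S − K): max(33.59, 0) = 33.59, max(-1.938, 0) = 0, max(-20.31, 0) = 0
Node u (S = 50.75): V_u = e^(−0.1)·[0.5074·33.5875 + 0.4926·0.0000] = 15.4201
Node d (S = 26.25): V_d = e^(−0.1)·[0.5074·0.0000 + 0.4926·0.0000] = 0.0000
Node 0 (S = 35): V_0 = e^(−0.1)·[0.5074·15.4201 + 0.4926·0.0000] = 7.0794

$7.08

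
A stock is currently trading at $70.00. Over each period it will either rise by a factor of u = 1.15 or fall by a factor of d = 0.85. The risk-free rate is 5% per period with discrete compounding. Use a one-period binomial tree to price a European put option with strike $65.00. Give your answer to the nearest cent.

Risk-neutral probability p = (1 + 0.05 − 0.85)/(1.15 − 0.85) = 0.2000/0.3000 = 0.6667
Terminal stock prices: S_u = 80.5, S_d = 59.5
Terminal payoffs (K − S): max(-15.5, 0) = 0, max(5.5, 0) = 5.5
Node 0 (S = 70): V_0 = 1/1.05·[0.6667·0.0000 + 0.3333·5.5000] = 1.7460

$1.75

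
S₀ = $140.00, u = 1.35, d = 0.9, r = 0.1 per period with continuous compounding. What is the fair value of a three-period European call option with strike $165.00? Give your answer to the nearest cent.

$28.85

Risk-neutral probability p = (e^0.1 − 0.9)/(1.35 − 0.9) = 0.2052/0.4500 = 0.4559
Terminal stock prices: S_uuu = 344.5, S_uud = 229.6, S_udd = 153.1, S_ddd = 102.1
Terminal payoffs (S − K): max(179.5, 0) = 179.5, max(64.64, 0) = 64.64, max(-11.91, 0) = 0, max(-62.94, 0) = 0
Node uu (S = 255.2): V_uu = e^(−0.1)·[0.4559·179.4525 + 0.5441·64.6350] = 105.8518
Node ud (S = 170.1): V_ud = e^(−0.1)·[0.4559·64.6350 + 0.5441·0.0000] = 26.6650
Node dd (S = 113.4): V_dd = e^(−0.1)·[0.4559·0.0000 + 0.5441·0.0000] = 0.0000
Node u (S = 189): V_u = e^(−0.1)·[0.4559·105.8518 + 0.5441·26.6650] = 56.7958
Node d (S = 126): V_d = e^(−0.1)·[0.4559·26.6650 + 0.5441·0.0000] = 11.0006
Node 0 (S = 140): V_0 = e^(−0.1)·[0.4559·56.7958 + 0.5441·11.0006] = 28.8464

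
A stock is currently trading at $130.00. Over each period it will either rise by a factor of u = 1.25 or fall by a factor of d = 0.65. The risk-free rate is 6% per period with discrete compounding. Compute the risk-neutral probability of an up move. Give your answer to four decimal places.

Risk-neutral probability p = (1 + 0.06 − 0.65)/(1.25 − 0.65) = 0.4100/0.6000 = 0.6833

p = 0.6833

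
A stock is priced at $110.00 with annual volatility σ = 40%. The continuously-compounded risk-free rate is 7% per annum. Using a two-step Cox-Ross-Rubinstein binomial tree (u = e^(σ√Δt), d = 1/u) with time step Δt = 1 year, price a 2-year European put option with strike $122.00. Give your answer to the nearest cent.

CRR parameters: u = e^(σ√Δt) = e^(0.4·√1) = 1.4918, d = 1/u = 0.6703
Per-period rate: rΔt = 0.07·1 = 0.07, so R = e^0.07 = 1.0725
Risk-neutral probability p = (e^0.07 − 0.6703)/(1.4918 − 0.6703) = 0.4022/0.8215 = 0.4896
Terminal stock prices: S_uu = 244.8, S_ud = 110, S_dd = 49.43
Terminal payoffs (K − S): max(-122.8, 0) = 0, max(12, 0) = 12, max(72.57, 0) = 72.57
Node u (S = 164.1): V_u = e^(−0.07)·[0.4896·0.0000 + 0.5104·12.0000] = 5.7110
Node d (S = 73.74): V_d = e^(−0.07)·[0.4896·12.0000 + 0.5104·72.5738] = 40.0168
Node 0 (S = 110): V_0 = e^(−0.07)·[0.4896·5.7110 + 0.5104·40.0168] = 21.6516

$21.65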